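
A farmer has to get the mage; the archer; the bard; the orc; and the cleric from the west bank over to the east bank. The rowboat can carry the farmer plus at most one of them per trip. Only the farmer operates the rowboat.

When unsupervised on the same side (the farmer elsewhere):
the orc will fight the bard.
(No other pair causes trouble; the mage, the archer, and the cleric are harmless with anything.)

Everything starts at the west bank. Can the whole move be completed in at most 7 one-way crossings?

Counting alone: the farmer can take at most 1 across per trip to the east bank, so moving all 5 needs at least 5 loaded trips out, with a return between consecutive ones — at least 9 crossings.
Since 7 < 9, 7 crossings cannot be enough. (The shortest complete plan in fact takes 9:)
1. Farmer goes to the east bank with the bard.
2. Farmer goes back to the west bank alone.
3. Farmer goes to the east bank with the mage.
4. Farmer goes back to the west bank alone.
5. Farmer goes to the east bank with the archer.
6. Farmer goes back to the west bank alone.
7. Farmer goes to the east bank with the cleric.
8. Farmer goes back to the west bank alone.
9. Farmer goes to the east bank with the orc.

No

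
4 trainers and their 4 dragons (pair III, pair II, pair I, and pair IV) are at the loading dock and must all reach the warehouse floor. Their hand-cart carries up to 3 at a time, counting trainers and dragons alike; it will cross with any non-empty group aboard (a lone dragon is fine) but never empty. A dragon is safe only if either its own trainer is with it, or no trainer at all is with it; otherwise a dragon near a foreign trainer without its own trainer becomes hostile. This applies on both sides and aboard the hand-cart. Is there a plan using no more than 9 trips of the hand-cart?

Yes — this plan uses 9 crossings (≤ 9):
1. dragon III and trainer III cross → the warehouse floor.
2. trainer III crosses ← the loading dock.
3. dragon II, trainer II, and trainer III cross → the warehouse floor.
4. dragon III and trainer III cross ← the loading dock.
5. trainer I, trainer III, and trainer IV cross → the warehouse floor.
6. dragon II crosses ← the loading dock.
7. dragon II and dragon III cross → the warehouse floor.
8. dragon III crosses ← the loading dock.
9. dragon I, dragon III, and dragon IV cross → the warehouse floor.

Yes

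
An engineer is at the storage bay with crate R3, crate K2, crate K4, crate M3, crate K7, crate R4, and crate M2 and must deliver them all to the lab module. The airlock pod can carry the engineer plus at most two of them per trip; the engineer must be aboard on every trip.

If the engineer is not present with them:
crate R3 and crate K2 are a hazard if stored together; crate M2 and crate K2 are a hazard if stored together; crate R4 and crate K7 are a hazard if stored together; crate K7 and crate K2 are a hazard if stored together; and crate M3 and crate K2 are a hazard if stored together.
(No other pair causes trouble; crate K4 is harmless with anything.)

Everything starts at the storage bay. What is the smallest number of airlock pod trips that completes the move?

9

Counting alone: the engineer can take at most 2 across per trip to the lab module, so moving all 7 needs at least 4 loaded trips out, with a return between consecutive ones — at least 7 crossings.
The safety rule pushes this higher. Following every safe sequence of crossings, the most of the 7 that can be at the lab module as the airlock pod arrives there on crossing 7 is 6 — never all 7.
So no plan with fewer than 9 crossings exists, and this one achieves 9:
1. Engineer goes to the lab module with crate K2 and crate K7.  [the storage bay: crate K4, crate M2, crate M3, crate R3, crate R4 | the lab module: crate K2, crate K7]
2. Engineer goes back to the storage bay with crate K2.  [the storage bay: crate K2, crate K4, crate M2, crate M3, crate R3, crate R4 | the lab module: crate K7]
3. Engineer goes to the lab module with crate K2 and crate R3.  [the storage bay: crate K4, crate M2, crate M3, crate R4 | the lab module: crate K2, crate K7, crate R3]
4. Engineer goes back to the storage bay with crate K2.  [the storage bay: crate K2, crate K4, crate M2, crate M3, crate R4 | the lab module: crate K7, crate R3]
5. Engineer goes to the lab module with crate K2 and crate K4.  [the storage bay: crate M2, crate M3, crate R4 | the lab module: crate K2, crate K4, crate K7, crate R3]
6. Engineer goes back to the storage bay with crate K2.  [the storage bay: crate K2, crate M2, crate M3, crate R4 | the lab module: crate K4, crate K7, crate R3]
7. Engineer goes to the lab module with crate M2 and crate M3.  [the storage bay: crate K2, crate R4 | the lab module: crate K4, crate K7, crate M2, crate M3, crate R3]
8. Engineer goes back to the storage bay alone.  [the storage bay: crate K2, crate R4 | the lab module: crate K4, crate K7, crate M2, crate M3, crate R3]
9. Engineer goes to the lab module with crate K2 and crate R4.  [the storage bay: — | the lab module: crate K2, crate K4, crate K7, crate M2, crate M3, crate R3, crate R4]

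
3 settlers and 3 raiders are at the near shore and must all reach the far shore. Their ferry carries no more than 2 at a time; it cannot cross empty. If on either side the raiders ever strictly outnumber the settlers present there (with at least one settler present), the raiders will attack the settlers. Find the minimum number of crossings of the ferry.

Counting alone: each trip to the far shore takes at most 2 across and each return brings at least 1 back, so after t trips out (and t−1 returns) at most 2t − (t−1) of the 6 are across; that first reaches 6 at t = 5, so at least 9 crossings are needed.
The safety rule pushes this higher. Following every safe sequence of crossings, the most of the 6 that can be at the far shore as the ferry arrives there on crossing 9 is 5 — never all 6.
So no plan with fewer than 11 crossings exists, and this one achieves 11:
1. 2 raiders → the far shore.  (the near shore: 3S 1R; the far shore: 0S 2R)
2. 1 raider ← the near shore.  (the near shore: 3S 2R; the far shore: 0S 1R)
3. 2 raiders → the far shore.  (the near shore: 3S 0R; the far shore: 0S 3R)
4. 1 raider ← the near shore.  (the near shore: 3S 1R; the far shore: 0S 2R)
5. 2 settlers → the far shore.  (the near shore: 1S 1R; the far shore: 2S 2R)
6. 1 settler and 1 raider ← the near shore.  (the near shore: 2S 2R; the far shore: 1S 1R)
7. 2 settlers → the far shore.  (the near shore: 0S 2R; the far shore: 3S 1R)
8. 1 raider ← the near shore.  (the near shore: 0S 3R; the far shore: 3S 0R)
9. 2 raiders → the far shore.  (the near shore: 0S 1R; the far shore: 3S 2R)
10. 1 raider ← the near shore.  (the near shore: 0S 2R; the far shore: 3S 1R)
11. 2 raiders → the far shore.  (the near shore: 0S 0R; the far shore: 3S 3R)

11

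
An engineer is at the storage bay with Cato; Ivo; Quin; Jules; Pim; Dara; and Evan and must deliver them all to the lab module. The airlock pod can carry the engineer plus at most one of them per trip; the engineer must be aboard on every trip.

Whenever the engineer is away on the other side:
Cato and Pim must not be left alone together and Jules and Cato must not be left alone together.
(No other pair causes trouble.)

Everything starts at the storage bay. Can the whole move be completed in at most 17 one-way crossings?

Yes — this plan uses 15 crossings (≤ 17):
1. Engineer goes to the lab module with Cato.  [the storage bay: Dara, Evan, Ivo, Jules, Pim, Quin | the lab module: Cato]
2. Engineer goes back to the storage bay alone.  [the storage bay: Dara, Evan, Ivo, Jules, Pim, Quin | the lab module: Cato]
3. Engineer goes to the lab module with Ivo.  [the storage bay: Dara, Evan, Jules, Pim, Quin | the lab module: Cato, Ivo]
4. Engineer goes back to the storage bay alone.  [the storage bay: Dara, Evan, Jules, Pim, Quin | the lab module: Cato, Ivo]
5. Engineer goes to the lab module with Quin.  [the storage bay: Dara, Evan, Jules, Pim | the lab module: Cato, Ivo, Quin]
6. Engineer goes back to the storage bay alone.  [the storage bay: Dara, Evan, Jules, Pim | the lab module: Cato, Ivo, Quin]
7. Engineer goes to the lab module with Jules.  [the storage bay: Dara, Evan, Pim | the lab module: Cato, Ivo, Jules, Quin]
8. Engineer goes back to the storage bay with Cato.  [the storage bay: Cato, Dara, Evan, Pim | the lab module: Ivo, Jules, Quin]
9. Engineer goes to the lab module with Pim.  [the storage bay: Cato, Dara, Evan | the lab module: Ivo, Jules, Pim, Quin]
10. Engineer goes back to the storage bay alone.  [the storage bay: Cato, Dara, Evan | the lab module: Ivo, Jules, Pim, Quin]
11. Engineer goes to the lab module with Dara.  [the storage bay: Cato, Evan | the lab module: Dara, Ivo, Jules, Pim, Quin]
12. Engineer goes back to the storage bay alone.  [the storage bay: Cato, Evan | the lab module: Dara, Ivo, Jules, Pim, Quin]
13. Engineer goes to the lab module with Evan.  [the storage bay: Cato | the lab module: Dara, Evan, Ivo, Jules, Pim, Quin]
14. Engineer goes back to the storage bay alone.  [the storage bay: Cato | the lab module: Dara, Evan, Ivo, Jules, Pim, Quin]
15. Engineer goes to the lab module with Cato.  [the storage bay: — | the lab module: Cato, Dara, Evan, Ivo, Jules, Pim, Quin]

Yes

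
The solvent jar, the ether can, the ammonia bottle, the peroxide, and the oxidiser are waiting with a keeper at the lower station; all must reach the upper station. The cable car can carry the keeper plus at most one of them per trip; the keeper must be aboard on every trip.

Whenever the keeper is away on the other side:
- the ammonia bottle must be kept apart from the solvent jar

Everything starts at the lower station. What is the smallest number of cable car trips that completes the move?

9

Counting alone: the keeper can take at most 1 across per trip to the upper station, so moving all 5 needs at least 5 loaded trips out, with a return between consecutive ones — at least 9 crossings.
The plan below uses exactly 9 crossings, so it is optimal:
1. Keeper goes to the upper station with the solvent jar.
2. Keeper goes back to the lower station alone.
3. Keeper goes to the upper station with the ether can.
4. Keeper goes back to the lower station alone.
5. Keeper goes to the upper station with the peroxide.
6. Keeper goes back to the lower station alone.
7. Keeper goes to the upper station with the oxidiser.
8. Keeper goes back to the lower station alone.
9. Keeper goes to the upper station with the ammonia bottle.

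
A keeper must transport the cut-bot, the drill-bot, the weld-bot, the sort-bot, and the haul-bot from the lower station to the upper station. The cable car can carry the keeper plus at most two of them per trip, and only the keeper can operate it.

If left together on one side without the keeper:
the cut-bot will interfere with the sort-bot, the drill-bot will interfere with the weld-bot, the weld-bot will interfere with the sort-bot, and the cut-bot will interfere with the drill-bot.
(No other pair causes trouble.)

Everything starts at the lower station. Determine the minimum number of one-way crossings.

Counting alone: the keeper can take at most 2 across per trip to the upper station, so moving all 5 needs at least 3 loaded trips out, with a return between consecutive ones — at least 5 crossings.
The plan below uses exactly 5 crossings, so it is optimal:
1. Keeper goes to the upper station with the cut-bot and the weld-bot.  [the lower station: the drill-bot, the haul-bot, the sort-bot | the upper station: the cut-bot, the weld-bot]
2. Keeper goes back to the lower station alone.  [the lower station: the drill-bot, the haul-bot, the sort-bot | the upper station: the cut-bot, the weld-bot]
3. Keeper goes to the upper station with the haul-bot.  [the lower station: the drill-bot, the sort-bot | the upper station: the cut-bot, the haul-bot, the weld-bot]
4. Keeper goes back to the lower station alone.  [the lower station: the drill-bot, the sort-bot | the upper station: the cut-bot, the haul-bot, the weld-bot]
5. Keeper goes to the upper station with the drill-bot and the sort-bot.  [the lower station: — | the upper station: the cut-bot, the drill-bot, the haul-bot, the sort-bot, the weld-bot]

5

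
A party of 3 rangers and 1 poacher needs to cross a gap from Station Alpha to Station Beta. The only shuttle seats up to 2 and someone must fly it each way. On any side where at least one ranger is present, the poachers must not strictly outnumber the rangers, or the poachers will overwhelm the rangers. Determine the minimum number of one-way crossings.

Counting alone: each trip to Station Beta takes at most 2 across and each return brings at least 1 back, so after t trips out (and t−1 returns) at most 2t − (t−1) of the 4 are across; that first reaches 4 at t = 3, so at least 5 crossings are needed.
The plan below uses exactly 5 crossings, so it is optimal:
1. 1 ranger and 1 poacher → Station Beta.  (Station Alpha: 2R 0P; Station Beta: 1R 1P)
2. 1 poacher ← Station Alpha.  (Station Alpha: 2R 1P; Station Beta: 1R 0P)
3. 1 ranger and 1 poacher → Station Beta.  (Station Alpha: 1R 0P; Station Beta: 2R 1P)
4. 1 poacher ← Station Alpha.  (Station Alpha: 1R 1P; Station Beta: 2R 0P)
5. 1 ranger and 1 poacher → Station Beta.  (Station Alpha: 0R 0P; Station Beta: 3R 1P)

5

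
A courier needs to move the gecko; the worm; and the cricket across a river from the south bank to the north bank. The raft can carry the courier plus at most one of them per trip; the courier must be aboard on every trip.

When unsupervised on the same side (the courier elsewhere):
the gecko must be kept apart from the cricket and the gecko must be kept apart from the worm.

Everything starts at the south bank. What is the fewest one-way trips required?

7

Counting alone: the courier can take at most 1 across per trip to the north bank, so moving all 3 needs at least 3 loaded trips out, with a return between consecutive ones — at least 5 crossings.
The safety rule pushes this higher. Following every safe sequence of crossings, the most of the 3 that can be at the north bank as the raft arrives there on crossing 5 is 2 — never all 3.
So no plan with fewer than 7 crossings exists, and this one achieves 7:
1. Courier goes to the north bank with the gecko.
2. Courier goes back to the south bank alone.
3. Courier goes to the north bank with the worm.
4. Courier goes back to the south bank with the gecko.
5. Courier goes to the north bank with the cricket.
6. Courier goes back to the south bank alone.
7. Courier goes to the north bank with the gecko.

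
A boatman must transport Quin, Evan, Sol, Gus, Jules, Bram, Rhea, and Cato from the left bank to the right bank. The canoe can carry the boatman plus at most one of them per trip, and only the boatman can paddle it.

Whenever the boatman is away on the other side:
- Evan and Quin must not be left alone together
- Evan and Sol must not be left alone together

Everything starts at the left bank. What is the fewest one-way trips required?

Counting alone: the boatman can take at most 1 across per trip to the right bank, so moving all 8 needs at least 8 loaded trips out, with a return between consecutive ones — at least 15 crossings.
The safety rule pushes this higher. Following every safe sequence of crossings, the most of the 8 that can be at the right bank as the canoe arrives there on crossing 15 is 7 — never all 8.
So no plan with fewer than 17 crossings exists, and this one achieves 17:
1. Boatman goes to the right bank with Evan.  [the left bank: Bram, Cato, Gus, Jules, Quin, Rhea, Sol | the right bank: Evan]
2. Boatman goes back to the left bank alone.  [the left bank: Bram, Cato, Gus, Jules, Quin, Rhea, Sol | the right bank: Evan]
3. Boatman goes to the right bank with Quin.  [the left bank: Bram, Cato, Gus, Jules, Rhea, Sol | the right bank: Evan, Quin]
4. Boatman goes back to the left bank with Evan.  [the left bank: Bram, Cato, Evan, Gus, Jules, Rhea, Sol | the right bank: Quin]
5. Boatman goes to the right bank with Sol.  [the left bank: Bram, Cato, Evan, Gus, Jules, Rhea | the right bank: Quin, Sol]
6. Boatman goes back to the left bank alone.  [the left bank: Bram, Cato, Evan, Gus, Jules, Rhea | the right bank: Quin, Sol]
7. Boatman goes to the right bank with Gus.  [the left bank: Bram, Cato, Evan, Jules, Rhea | the right bank: Gus, Quin, Sol]
8. Boatman goes back to the left bank alone.  [the left bank: Bram, Cato, Evan, Jules, Rhea | the right bank: Gus, Quin, Sol]
9. Boatman goes to the right bank with Jules.  [the left bank: Bram, Cato, Evan, Rhea | the right bank: Gus, Jules, Quin, Sol]
10. Boatman goes back to the left bank alone.  [the left bank: Bram, Cato, Evan, Rhea | the right bank: Gus, Jules, Quin, Sol]
11. Boatman goes to the right bank with Bram.  [the left bank: Cato, Evan, Rhea | the right bank: Bram, Gus, Jules, Quin, Sol]
12. Boatman goes back to the left bank alone.  [the left bank: Cato, Evan, Rhea | the right bank: Bram, Gus, Jules, Quin, Sol]
13. Boatman goes to the right bank with Rhea.  [the left bank: Cato, Evan | the right bank: Bram, Gus, Jules, Quin, Rhea, Sol]
14. Boatman goes back to the left bank alone.  [the left bank: Cato, Evan | the right bank: Bram, Gus, Jules, Quin, Rhea, Sol]
15. Boatman goes to the right bank with Cato.  [the left bank: Evan | the right bank: Bram, Cato, Gus, Jules, Quin, Rhea, Sol]
16. Boatman goes back to the left bank alone.  [the left bank: Evan | the right bank: Bram, Cato, Gus, Jules, Quin, Rhea, Sol]
17. Boatman goes to the right bank with Evan.  [the left bank: — | the right bank: Bram, Cato, Evan, Gus, Jules, Quin, Rhea, Sol]

17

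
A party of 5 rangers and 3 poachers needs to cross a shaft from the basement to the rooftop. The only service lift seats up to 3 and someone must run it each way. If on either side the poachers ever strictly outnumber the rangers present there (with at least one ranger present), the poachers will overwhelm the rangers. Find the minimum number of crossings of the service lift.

7

Counting alone: each trip to the rooftop takes at most 3 across and each return brings at least 1 back, so after t trips out (and t−1 returns) at most 3t − (t−1) of the 8 are across; that first reaches 8 at t = 4, so at least 7 crossings are needed.
The plan below uses exactly 7 crossings, so it is optimal:
1. 2 poachers → the rooftop.  (the basement: 5R 1P; the rooftop: 0R 2P)
2. 1 poacher ← the basement.  (the basement: 5R 2P; the rooftop: 0R 1P)
3. 2 rangers and 1 poacher → the rooftop.  (the basement: 3R 1P; the rooftop: 2R 2P)
4. 1 poacher ← the basement.  (the basement: 3R 2P; the rooftop: 2R 1P)
5. 1 ranger and 2 poachers → the rooftop.  (the basement: 2R 0P; the rooftop: 3R 3P)
6. 1 poacher ← the basement.  (the basement: 2R 1P; the rooftop: 3R 2P)
7. 2 rangers and 1 poacher → the rooftop.  (the basement: 0R 0P; the rooftop: 5R 3P)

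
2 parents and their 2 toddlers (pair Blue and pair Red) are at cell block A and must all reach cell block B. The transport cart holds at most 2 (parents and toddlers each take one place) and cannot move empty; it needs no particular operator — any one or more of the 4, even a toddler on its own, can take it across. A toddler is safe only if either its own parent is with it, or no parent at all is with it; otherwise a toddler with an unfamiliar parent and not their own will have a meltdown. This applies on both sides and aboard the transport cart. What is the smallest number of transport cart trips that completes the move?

5

Counting alone: each trip to cell block B takes at most 2 across and each return brings at least 1 back, so after t trips out (and t−1 returns) at most 2t − (t−1) of the 4 are across; that first reaches 4 at t = 3, so at least 5 crossings are needed.
The plan below uses exactly 5 crossings, so it is optimal:
1. parent Blue and toddler Blue cross → cell block B.
2. parent Blue crosses ← cell block A.
3. parent Blue and parent Red cross → cell block B.
4. parent Red crosses ← cell block A.
5. parent Red and toddler Red cross → cell block B.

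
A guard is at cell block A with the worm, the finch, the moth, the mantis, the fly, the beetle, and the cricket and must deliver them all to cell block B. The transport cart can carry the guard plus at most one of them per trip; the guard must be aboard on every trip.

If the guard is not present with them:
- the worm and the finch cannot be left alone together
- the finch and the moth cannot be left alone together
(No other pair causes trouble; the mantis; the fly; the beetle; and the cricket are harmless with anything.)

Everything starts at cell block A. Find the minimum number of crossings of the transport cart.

Counting alone: the guard can take at most 1 across per trip to cell block B, so moving all 7 needs at least 7 loaded trips out, with a return between consecutive ones — at least 13 crossings.
The safety rule pushes this higher. Following every safe sequence of crossings, the most of the 7 that can be at cell block B as the transport cart arrives there on crossing 13 is 6 — never all 7.
So no plan with fewer than 15 crossings exists, and this one achieves 15:
1. Guard goes to cell block B with the finch.  [cell block A: the beetle, the cricket, the fly, the mantis, the moth, the worm | cell block B: the finch]
2. Guard goes back to cell block A alone.  [cell block A: the beetle, the cricket, the fly, the mantis, the moth, the worm | cell block B: the finch]
3. Guard goes to cell block B with the worm.  [cell block A: the beetle, the cricket, the fly, the mantis, the moth | cell block B: the finch, the worm]
4. Guard goes back to cell block A with the finch.  [cell block A: the beetle, the cricket, the finch, the fly, the mantis, the moth | cell block B: the worm]
5. Guard goes to cell block B with the moth.  [cell block A: the beetle, the cricket, the finch, the fly, the mantis | cell block B: the moth, the worm]
6. Guard goes back to cell block A alone.  [cell block A: the beetle, the cricket, the finch, the fly, the mantis | cell block B: the moth, the worm]
7. Guard goes to cell block B with the mantis.  [cell block A: the beetle, the cricket, the finch, the fly | cell block B: the mantis, the moth, the worm]
8. Guard goes back to cell block A alone.  [cell block A: the beetle, the cricket, the finch, the fly | cell block B: the mantis, the moth, the worm]
9. Guard goes to cell block B with the fly.  [cell block A: the beetle, the cricket, the finch | cell block B: the fly, the mantis, the moth, the worm]
10. Guard goes back to cell block A alone.  [cell block A: the beetle, the cricket, the finch | cell block B: the fly, the mantis, the moth, the worm]
11. Guard goes to cell block B with the beetle.  [cell block A: the cricket, the finch | cell block B: the beetle, the fly, the mantis, the moth, the worm]
12. Guard goes back to cell block A alone.  [cell block A: the cricket, the finch | cell block B: the beetle, the fly, the mantis, the moth, the worm]
13. Guard goes to cell block B with the cricket.  [cell block A: the finch | cell block B: the beetle, the cricket, the fly, the mantis, the moth, the worm]
14. Guard goes back to cell block A alone.  [cell block A: the finch | cell block B: the beetle, the cricket, the fly, the mantis, the moth, the worm]
15. Guard goes to cell block B with the finch.  [cell block A: — | cell block B: the beetle, the cricket, the finch, the fly, the mantis, the moth, the worm]

15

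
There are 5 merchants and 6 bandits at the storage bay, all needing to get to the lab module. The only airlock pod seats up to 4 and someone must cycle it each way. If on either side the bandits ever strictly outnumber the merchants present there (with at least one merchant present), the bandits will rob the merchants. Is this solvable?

The bandits already outnumber the merchants at the storage bay before anyone moves, so the starting position itself is disallowed.

No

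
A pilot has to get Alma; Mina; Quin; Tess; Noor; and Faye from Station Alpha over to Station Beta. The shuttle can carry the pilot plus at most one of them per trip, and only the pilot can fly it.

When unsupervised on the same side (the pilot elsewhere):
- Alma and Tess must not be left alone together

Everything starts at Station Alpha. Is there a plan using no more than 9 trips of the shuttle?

Counting alone: the pilot can take at most 1 across per trip to Station Beta, so moving all 6 needs at least 6 loaded trips out, with a return between consecutive ones — at least 11 crossings.
Since 9 < 11, 9 crossings cannot be enough. (The shortest complete plan in fact takes 11:)
1. Pilot goes to Station Beta with Alma.
2. Pilot goes back to Station Alpha alone.
3. Pilot goes to Station Beta with Mina.
4. Pilot goes back to Station Alpha alone.
5. Pilot goes to Station Beta with Quin.
6. Pilot goes back to Station Alpha alone.
7. Pilot goes to Station Beta with Noor.
8. Pilot goes back to Station Alpha alone.
9. Pilot goes to Station Beta with Faye.
10. Pilot goes back to Station Alpha alone.
11. Pilot goes to Station Beta with Tess.

No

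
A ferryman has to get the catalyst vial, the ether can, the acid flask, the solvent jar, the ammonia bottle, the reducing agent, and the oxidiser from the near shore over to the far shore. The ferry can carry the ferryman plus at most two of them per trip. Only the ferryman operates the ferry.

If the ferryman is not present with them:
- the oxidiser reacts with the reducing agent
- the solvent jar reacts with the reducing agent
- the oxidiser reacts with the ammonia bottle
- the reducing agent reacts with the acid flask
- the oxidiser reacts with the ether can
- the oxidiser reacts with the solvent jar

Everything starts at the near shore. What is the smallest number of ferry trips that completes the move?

Counting alone: the ferryman can take at most 2 across per trip to the far shore, so moving all 7 needs at least 4 loaded trips out, with a return between consecutive ones — at least 7 crossings.
The safety rule pushes this higher. Following every safe sequence of crossings, the most of the 7 that can be at the far shore as the ferry arrives there on crossings 7, 9 is 5, 6 respectively — never all 7.
So no plan with fewer than 11 crossings exists, and this one achieves 11:
1. Ferryman goes to the far shore with the oxidiser and the reducing agent.  [the near shore: the acid flask, the ammonia bottle, the catalyst vial, the ether can, the solvent jar | the far shore: the oxidiser, the reducing agent]
2. Ferryman goes back to the near shore with the reducing agent.  [the near shore: the acid flask, the ammonia bottle, the catalyst vial, the ether can, the reducing agent, the solvent jar | the far shore: the oxidiser]
3. Ferryman goes to the far shore with the catalyst vial and the reducing agent.  [the near shore: the acid flask, the ammonia bottle, the ether can, the solvent jar | the far shore: the catalyst vial, the oxidiser, the reducing agent]
4. Ferryman goes back to the near shore with the reducing agent.  [the near shore: the acid flask, the ammonia bottle, the ether can, the reducing agent, the solvent jar | the far shore: the catalyst vial, the oxidiser]
5. Ferryman goes to the far shore with the ether can and the reducing agent.  [the near shore: the acid flask, the ammonia bottle, the solvent jar | the far shore: the catalyst vial, the ether can, the oxidiser, the reducing agent]
6. Ferryman goes back to the near shore with the oxidiser.  [the near shore: the acid flask, the ammonia bottle, the oxidiser, the solvent jar | the far shore: the catalyst vial, the ether can, the reducing agent]
7. Ferryman goes to the far shore with the ammonia bottle and the solvent jar.  [the near shore: the acid flask, the oxidiser | the far shore: the ammonia bottle, the catalyst vial, the ether can, the reducing agent, the solvent jar]
8. Ferryman goes back to the near shore with the solvent jar.  [the near shore: the acid flask, the oxidiser, the solvent jar | the far shore: the ammonia bottle, the catalyst vial, the ether can, the reducing agent]
9. Ferryman goes to the far shore with the acid flask and the solvent jar.  [the near shore: the oxidiser | the far shore: the acid flask, the ammonia bottle, the catalyst vial, the ether can, the reducing agent, the solvent jar]
10. Ferryman goes back to the near shore with the reducing agent.  [the near shore: the oxidiser, the reducing agent | the far shore: the acid flask, the ammonia bottle, the catalyst vial, the ether can, the solvent jar]
11. Ferryman goes to the far shore with the oxidiser and the reducing agent.  [the near shore: — | the far shore: the acid flask, the ammonia bottle, the catalyst vial, the ether can, the oxidiser, the reducing agent, the solvent jar]

11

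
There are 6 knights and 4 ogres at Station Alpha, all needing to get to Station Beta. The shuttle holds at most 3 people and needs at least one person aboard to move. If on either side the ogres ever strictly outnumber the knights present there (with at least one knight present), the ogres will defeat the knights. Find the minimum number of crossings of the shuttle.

9

Counting alone: each trip to Station Beta takes at most 3 across and each return brings at least 1 back, so after t trips out (and t−1 returns) at most 3t − (t−1) of the 10 are across; that first reaches 10 at t = 5, so at least 9 crossings are needed.
The plan below uses exactly 9 crossings, so it is optimal:
1. 2 ogres → Station Beta.  (Station Alpha: 6K 2O; Station Beta: 0K 2O)
2. 1 ogre ← Station Alpha.  (Station Alpha: 6K 3O; Station Beta: 0K 1O)
3. 3 ogres → Station Beta.  (Station Alpha: 6K 0O; Station Beta: 0K 4O)
4. 1 ogre ← Station Alpha.  (Station Alpha: 6K 1O; Station Beta: 0K 3O)
5. 3 knights → Station Beta.  (Station Alpha: 3K 1O; Station Beta: 3K 3O)
6. 1 ogre ← Station Alpha.  (Station Alpha: 3K 2O; Station Beta: 3K 2O)
7. 1 knight and 2 ogres → Station Beta.  (Station Alpha: 2K 0O; Station Beta: 4K 4O)
8. 1 ogre ← Station Alpha.  (Station Alpha: 2K 1O; Station Beta: 4K 3O)
9. 2 knights and 1 ogre → Station Beta.  (Station Alpha: 0K 0O; Station Beta: 6K 4O)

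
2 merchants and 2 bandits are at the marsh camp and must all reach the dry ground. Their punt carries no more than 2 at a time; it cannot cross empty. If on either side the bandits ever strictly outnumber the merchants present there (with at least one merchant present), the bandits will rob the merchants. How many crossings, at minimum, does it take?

Counting alone: each trip to the dry ground takes at most 2 across and each return brings at least 1 back, so after t trips out (and t−1 returns) at most 2t − (t−1) of the 4 are across; that first reaches 4 at t = 3, so at least 5 crossings are needed.
The plan below uses exactly 5 crossings, so it is optimal:
1. 2 bandits → the dry ground.  (the marsh camp: 2M 0B; the dry ground: 0M 2B)
2. 1 bandit ← the marsh camp.  (the marsh camp: 2M 1B; the dry ground: 0M 1B)
3. 2 merchants → the dry ground.  (the marsh camp: 0M 1B; the dry ground: 2M 1B)
4. 1 bandit ← the marsh camp.  (the marsh camp: 0M 2B; the dry ground: 2M 0B)
5. 2 bandits → the dry ground.  (the marsh camp: 0M 0B; the dry ground: 2M 2B)

5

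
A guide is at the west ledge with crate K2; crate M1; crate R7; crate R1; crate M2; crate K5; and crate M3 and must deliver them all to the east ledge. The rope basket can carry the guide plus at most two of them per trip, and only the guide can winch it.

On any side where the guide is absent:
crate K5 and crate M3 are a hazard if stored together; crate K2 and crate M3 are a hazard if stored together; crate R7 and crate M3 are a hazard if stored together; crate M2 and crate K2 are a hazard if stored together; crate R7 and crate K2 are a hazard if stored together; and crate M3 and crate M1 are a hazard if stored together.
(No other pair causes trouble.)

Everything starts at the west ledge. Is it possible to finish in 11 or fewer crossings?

Yes — this plan uses 11 crossings (≤ 11):
1. Guide goes to the east ledge with crate K2 and crate M3.
2. Guide goes back to the west ledge with crate K2.
3. Guide goes to the east ledge with crate K2 and crate M1.
4. Guide goes back to the west ledge with crate M3.
5. Guide goes to the east ledge with crate K5 and crate R7.
6. Guide goes back to the west ledge with crate K2.
7. Guide goes to the east ledge with crate K2 and crate R1.
8. Guide goes back to the west ledge with crate K2.
9. Guide goes to the east ledge with crate K2 and crate M2.
10. Guide goes back to the west ledge with crate K2.
11. Guide goes to the east ledge with crate K2 and crate M3.

Yes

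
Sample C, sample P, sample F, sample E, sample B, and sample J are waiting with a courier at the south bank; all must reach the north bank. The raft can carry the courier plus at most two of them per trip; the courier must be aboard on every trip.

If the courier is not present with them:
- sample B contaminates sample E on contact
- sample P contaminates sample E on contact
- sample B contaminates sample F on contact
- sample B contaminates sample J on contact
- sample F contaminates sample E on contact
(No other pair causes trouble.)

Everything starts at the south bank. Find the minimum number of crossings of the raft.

Counting alone: the courier can take at most 2 across per trip to the north bank, so moving all 6 needs at least 3 loaded trips out, with a return between consecutive ones — at least 5 crossings.
The safety rule pushes this higher. Following every safe sequence of crossings, the most of the 6 that can be at the north bank as the raft arrives there on crossings 5, 7 is 4, 5 respectively — never all 6.
So no plan with fewer than 9 crossings exists, and this one achieves 9:
1. Courier goes to the north bank with sample B and sample E.  [the south bank: sample C, sample F, sample J, sample P | the north bank: sample B, sample E]
2. Courier goes back to the south bank with sample E.  [the south bank: sample C, sample E, sample F, sample J, sample P | the north bank: sample B]
3. Courier goes to the north bank with sample C and sample E.  [the south bank: sample F, sample J, sample P | the north bank: sample B, sample C, sample E]
4. Courier goes back to the south bank with sample E.  [the south bank: sample E, sample F, sample J, sample P | the north bank: sample B, sample C]
5. Courier goes to the north bank with sample F and sample P.  [the south bank: sample E, sample J | the north bank: sample B, sample C, sample F, sample P]
6. Courier goes back to the south bank with sample F.  [the south bank: sample E, sample F, sample J | the north bank: sample B, sample C, sample P]
7. Courier goes to the north bank with sample F and sample J.  [the south bank: sample E | the north bank: sample B, sample C, sample F, sample J, sample P]
8. Courier goes back to the south bank with sample B.  [the south bank: sample B, sample E | the north bank: sample C, sample F, sample J, sample P]
9. Courier goes to the north bank with sample B and sample E.  [the south bank: — | the north bank: sample B, sample C, sample E, sample F, sample J, sample P]

9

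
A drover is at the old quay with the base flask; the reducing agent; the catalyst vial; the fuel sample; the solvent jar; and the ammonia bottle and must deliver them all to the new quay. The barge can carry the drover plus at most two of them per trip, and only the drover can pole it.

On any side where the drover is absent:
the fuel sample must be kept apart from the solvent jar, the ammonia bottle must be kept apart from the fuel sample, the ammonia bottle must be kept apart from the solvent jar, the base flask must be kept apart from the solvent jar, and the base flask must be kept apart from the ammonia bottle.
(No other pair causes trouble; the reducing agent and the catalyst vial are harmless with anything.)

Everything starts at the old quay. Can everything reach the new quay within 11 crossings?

Yes — this plan uses 9 crossings (≤ 11):
1. Drover goes to the new quay with the ammonia bottle and the solvent jar.
2. Drover goes back to the old quay with the solvent jar.
3. Drover goes to the new quay with the base flask and the fuel sample.
4. Drover goes back to the old quay with the ammonia bottle.
5. Drover goes to the new quay with the reducing agent and the solvent jar.
6. Drover goes back to the old quay with the solvent jar.
7. Drover goes to the new quay with the catalyst vial and the solvent jar.
8. Drover goes back to the old quay with the solvent jar.
9. Drover goes to the new quay with the ammonia bottle and the solvent jar.

Yes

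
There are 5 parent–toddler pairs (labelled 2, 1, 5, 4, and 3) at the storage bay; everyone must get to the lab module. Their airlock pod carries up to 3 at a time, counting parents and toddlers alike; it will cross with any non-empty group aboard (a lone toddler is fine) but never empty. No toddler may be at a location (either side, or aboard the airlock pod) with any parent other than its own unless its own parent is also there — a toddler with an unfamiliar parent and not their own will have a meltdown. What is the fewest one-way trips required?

11

Counting alone: each trip to the lab module takes at most 3 across and each return brings at least 1 back, so after t trips out (and t−1 returns) at most 3t − (t−1) of the 10 are across; that first reaches 10 at t = 5, so at least 9 crossings are needed.
The safety rule pushes this higher. Following every safe sequence of crossings, the most of the 10 that can be at the lab module as the airlock pod arrives there on crossing 9 is 9 — never all 10.
So no plan with fewer than 11 crossings exists, and this one achieves 11:
1. parent 2 and toddler 2 cross → the lab module.
2. parent 2 crosses ← the storage bay.
3. toddler 1, toddler 4, and toddler 5 cross → the lab module.
4. toddler 2 crosses ← the storage bay.
5. parent 1, parent 4, and parent 5 cross → the lab module.
6. parent 1 and toddler 1 cross ← the storage bay.
7. parent 1, parent 2, and parent 3 cross → the lab module.
8. toddler 5 crosses ← the storage bay.
9. toddler 1 and toddler 2 cross → the lab module.
10. toddler 2 crosses ← the storage bay.
11. toddler 2, toddler 3, and toddler 5 cross → the lab module.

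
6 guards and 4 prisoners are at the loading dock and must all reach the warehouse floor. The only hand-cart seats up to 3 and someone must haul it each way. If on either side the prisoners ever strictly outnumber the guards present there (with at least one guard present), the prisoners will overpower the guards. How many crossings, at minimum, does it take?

9

Counting alone: each trip to the warehouse floor takes at most 3 across and each return brings at least 1 back, so after t trips out (and t−1 returns) at most 3t − (t−1) of the 10 are across; that first reaches 10 at t = 5, so at least 9 crossings are needed.
The plan below uses exactly 9 crossings, so it is optimal:
1. 2 prisoners → the warehouse floor.  (the loading dock: 6G 2P; the warehouse floor: 0G 2P)
2. 1 prisoner ← the loading dock.  (the loading dock: 6G 3P; the warehouse floor: 0G 1P)
3. 3 prisoners → the warehouse floor.  (the loading dock: 6G 0P; the warehouse floor: 0G 4P)
4. 1 prisoner ← the loading dock.  (the loading dock: 6G 1P; the warehouse floor: 0G 3P)
5. 3 guards → the warehouse floor.  (the loading dock: 3G 1P; the warehouse floor: 3G 3P)
6. 1 prisoner ← the loading dock.  (the loading dock: 3G 2P; the warehouse floor: 3G 2P)
7. 1 guard and 2 prisoners → the warehouse floor.  (the loading dock: 2G 0P; the warehouse floor: 4G 4P)
8. 1 prisoner ← the loading dock.  (the loading dock: 2G 1P; the warehouse floor: 4G 3P)
9. 2 guards and 1 prisoner → the warehouse floor.  (the loading dock: 0G 0P; the warehouse floor: 6G 4P)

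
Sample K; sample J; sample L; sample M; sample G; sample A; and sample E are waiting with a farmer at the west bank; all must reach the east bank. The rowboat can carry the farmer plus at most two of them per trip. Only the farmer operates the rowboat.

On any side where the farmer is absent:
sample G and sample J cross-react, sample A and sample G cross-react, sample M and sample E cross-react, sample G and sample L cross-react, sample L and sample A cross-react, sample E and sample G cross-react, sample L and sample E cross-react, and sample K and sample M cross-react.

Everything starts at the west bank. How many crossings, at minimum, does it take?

Whatever the first load, the items left behind include a forbidden pair without the farmer. No opening move is safe, so no plan exists.

impossible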